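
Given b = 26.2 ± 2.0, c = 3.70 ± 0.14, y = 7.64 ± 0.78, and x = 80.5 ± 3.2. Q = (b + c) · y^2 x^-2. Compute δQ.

0.0617

Let u = b + c = 29.9. δu = √(δb² + δc²) = √(4.00 + 0.0196) = 2.00, so δu/u = 0.0671.
Q is then a monomial in u, y, x:
δQ/Q = √((δu/u)² + (2·δy/y)² + (-2·δx/x)²) = √(0.00450 + 0.0417 + 0.00632) = 0.229
Q = 0.269, so δQ = 0.229 × 0.269 = 0.0617.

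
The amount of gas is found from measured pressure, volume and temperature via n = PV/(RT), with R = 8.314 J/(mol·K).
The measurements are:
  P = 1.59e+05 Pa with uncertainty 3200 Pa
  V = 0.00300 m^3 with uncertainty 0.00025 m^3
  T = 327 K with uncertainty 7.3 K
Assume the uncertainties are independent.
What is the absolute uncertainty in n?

0.0155 mol

Since n is a product/quotient, work with relative uncertainties:
  (1·δP/P)² = (1×0.0201)² = 0.000405;  (1·δV/V)² = (1×0.0833)² = 0.00694;  (-1·δT/T)² = (-1×0.0223)² = 0.000498
δn/n = √(0.00785) = 0.0886
n = 0.175 mol, so δn = 0.0886 × 0.175 = 0.0155 mol.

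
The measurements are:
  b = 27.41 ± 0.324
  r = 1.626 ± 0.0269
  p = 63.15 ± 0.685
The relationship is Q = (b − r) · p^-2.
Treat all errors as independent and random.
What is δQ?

Let u = b − r = 25.78. δu = √(δb² + δr²) = √(0.105 + 0.000724) = 0.325, so δu/u = 0.0126.
Q is then a monomial in u, p:
δQ/Q = √((δu/u)² + (-2·δp/p)²) = √(0.000159 + 0.000471) = 0.0251
Q = 0.006466, so δQ = 0.0251 × 0.006466 = 0.000162.

0.000162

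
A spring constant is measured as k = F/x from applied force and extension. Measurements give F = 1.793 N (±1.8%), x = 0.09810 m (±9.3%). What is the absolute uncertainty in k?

1.73 N/m

Relative error in a monomial: (δk/k)² = Σ (nᵢ · δxᵢ/xᵢ)².
  (1·δF/F)² = (1×0.0180)² = 0.000324;  (-1·δx/x)² = (-1×0.0930)² = 0.00865
δk/k = √(0.00897) = 0.0947
k = 18.28 N/m, so δk = 0.0947 × 18.28 = 1.73 N/m.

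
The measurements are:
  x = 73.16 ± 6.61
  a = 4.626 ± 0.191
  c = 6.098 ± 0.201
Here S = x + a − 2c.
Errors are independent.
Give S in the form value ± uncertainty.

Each term contributes (cᵢ δxᵢ)² to (δS)²:
  (δx)² = 43.7;  (δa)² = 0.0365;  (2·δc)² = 0.162
δS = √(43.9) = 6.62
S = 65.59.

65.59 ± 6.62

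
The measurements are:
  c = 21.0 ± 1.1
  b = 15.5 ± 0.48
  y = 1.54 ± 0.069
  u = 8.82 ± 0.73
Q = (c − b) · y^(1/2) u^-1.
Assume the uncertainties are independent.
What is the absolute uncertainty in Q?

0.181

Let w = c − b = 5.50. δw = √(δc² + δb²) = √(1.21 + 0.230) = 1.20, so δw/w = 0.218.
Q is then a monomial in w, y, u:
δQ/Q = √((δw/w)² + (½·δy/y)² + (-1·δu/u)²) = √(0.0476 + 0.000502 + 0.00685) = 0.234
Q = 0.774, so δQ = 0.234 × 0.774 = 0.181.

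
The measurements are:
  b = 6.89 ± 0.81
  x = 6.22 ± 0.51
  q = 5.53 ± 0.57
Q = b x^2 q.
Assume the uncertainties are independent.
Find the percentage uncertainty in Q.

Relative error in a monomial: (δQ/Q)² = Σ (nᵢ · δxᵢ/xᵢ)².
  (1·δb/b)² = (1×0.118)² = 0.0138;  (2·δx/x)² = (2×0.0820)² = 0.0269;  (1·δq/q)² = (1×0.103)² = 0.0106
δQ/Q = √(0.0513) = 0.227

22.7%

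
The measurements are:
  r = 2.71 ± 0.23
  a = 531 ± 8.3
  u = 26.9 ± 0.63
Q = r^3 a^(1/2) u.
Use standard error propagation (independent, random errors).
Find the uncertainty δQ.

For a monomial Q ∝ r^3, a^(1/2), u, fractional errors add in quadrature:
  (3·δr/r)² = (3×0.0849)² = 0.0648;  (½·δa/a)² = (0.5×0.0156)² = 6.11e-05;  (1·δu/u)² = (1×0.0234)² = 0.000548
δQ/Q = √(0.0654) = 0.256
Q = 12300, so δQ = 0.256 × 12300 = 3160.

3160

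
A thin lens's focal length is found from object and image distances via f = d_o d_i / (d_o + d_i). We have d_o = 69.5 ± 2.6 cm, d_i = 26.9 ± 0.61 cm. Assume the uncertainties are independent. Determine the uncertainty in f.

0.376 cm

∂f/∂d_o = (d_i/(d_o+d_i))² = 0.0779;  ∂f/∂d_i = (d_o/(d_o+d_i))² = 0.520
δf = √((∂f/∂d_o · δd_o)² + (∂f/∂d_i · δd_i)²) = √(0.0410 + 0.101) = 0.376 cm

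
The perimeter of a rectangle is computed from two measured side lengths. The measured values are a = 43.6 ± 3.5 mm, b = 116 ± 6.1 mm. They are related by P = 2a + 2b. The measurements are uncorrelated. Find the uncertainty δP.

Sums and differences: (δP)² = Σ (cᵢ δxᵢ)².
  (2·δa)² = 49.0;  (2·δb)² = 149
δP = √(198) = 14.1 mm

14.1 mm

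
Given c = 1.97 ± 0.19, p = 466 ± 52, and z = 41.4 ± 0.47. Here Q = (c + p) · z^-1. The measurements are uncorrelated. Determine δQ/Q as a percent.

Let u = c + p = 468. δu = √(δc² + δp²) = √(0.0361 + 2700) = 52.0, so δu/u = 0.111.
Q is then a monomial in u, z:
δQ/Q = √((δu/u)² + (-1·δz/z)²) = √(0.0123 + 0.000129) = 0.112

11.2%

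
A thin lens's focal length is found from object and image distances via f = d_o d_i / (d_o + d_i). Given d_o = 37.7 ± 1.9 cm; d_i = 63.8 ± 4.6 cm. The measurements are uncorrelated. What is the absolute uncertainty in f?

∂f/∂d_o = (d_i/(d_o+d_i))² = 0.395;  ∂f/∂d_i = (d_o/(d_o+d_i))² = 0.138
δf = √((∂f/∂d_o · δd_o)² + (∂f/∂d_i · δd_i)²) = √(0.564 + 0.403) = 0.983 cm

0.983 cm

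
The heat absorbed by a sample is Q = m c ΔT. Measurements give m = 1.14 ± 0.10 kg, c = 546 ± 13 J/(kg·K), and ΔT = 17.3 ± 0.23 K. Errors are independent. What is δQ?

Each factor contributes (exponent × relative error)² to (δQ/Q)²:
  (1·δm/m)² = (1×0.0877)² = 0.00769;  (1·δc/c)² = (1×0.0238)² = 0.000567;  (1·δΔT/ΔT)² = (1×0.0133)² = 0.000177
δQ/Q = √(0.00844) = 0.0919
Q = 10800 J, so δQ = 0.0919 × 10800 = 989 J.

989 J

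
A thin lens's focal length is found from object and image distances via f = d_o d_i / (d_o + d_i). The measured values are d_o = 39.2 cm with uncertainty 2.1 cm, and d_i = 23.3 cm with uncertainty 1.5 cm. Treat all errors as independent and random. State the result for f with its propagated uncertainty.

∂f/∂d_o = (d_i/(d_o+d_i))² = 0.139;  ∂f/∂d_i = (d_o/(d_o+d_i))² = 0.393
δf = √((∂f/∂d_o · δd_o)² + (∂f/∂d_i · δd_i)²) = √(0.0852 + 0.348) = 0.658 cm
f = 14.6 cm.

14.6 ± 0.658 cm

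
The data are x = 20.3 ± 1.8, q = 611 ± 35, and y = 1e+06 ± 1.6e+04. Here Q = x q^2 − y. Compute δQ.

1.1e+06

Let p = x·q^2 = 7.58e+06. δp/p = √((1·δx/x)² + (2·δq/q)²) = √(0.00786 + 0.0131) = 0.145, so δp = 1.1e+06.
Q = p − y: δQ = √(δp² + δy²) = √(1.21e+12 + 2.56e+08) = 1.1e+06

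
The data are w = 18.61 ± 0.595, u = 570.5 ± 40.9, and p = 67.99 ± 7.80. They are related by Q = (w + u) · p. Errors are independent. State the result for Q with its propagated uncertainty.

Let h = w + u = 589.1. δh = √(δw² + δu²) = √(0.354 + 1670) = 40.9, so δh/h = 0.0694.
Q is then a monomial in h, p:
δQ/Q = √((δh/h)² + (1·δp/p)²) = √(0.00482 + 0.0132) = 0.134
Q = 40050, so δQ = 0.134 × 40050 = 5370.

40050 ± 5370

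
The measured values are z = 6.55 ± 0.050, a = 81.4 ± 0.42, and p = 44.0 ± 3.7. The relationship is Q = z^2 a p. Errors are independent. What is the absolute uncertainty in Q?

13200

Since Q is a product/quotient, work with relative uncertainties:
  (2·δz/z)² = (2×0.00763)² = 0.000233;  (1·δa/a)² = (1×0.00516)² = 2.66e-05;  (1·δp/p)² = (1×0.0841)² = 0.00707
δQ/Q = √(0.00733) = 0.0856
Q = 1.54e+05, so δQ = 0.0856 × 1.54e+05 = 13200.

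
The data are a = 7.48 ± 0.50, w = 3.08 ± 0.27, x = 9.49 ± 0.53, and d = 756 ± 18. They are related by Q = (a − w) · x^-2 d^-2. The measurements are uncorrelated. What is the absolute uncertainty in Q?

1.52e-08

Let u = a − w = 4.40. δu = √(δa² + δw²) = √(0.250 + 0.0729) = 0.568, so δu/u = 0.129.
Q is then a monomial in u, x, d:
δQ/Q = √((δu/u)² + (-2·δx/x)² + (-2·δd/d)²) = √(0.0167 + 0.0125 + 0.00227) = 0.177
Q = 8.55e-08, so δQ = 0.177 × 8.55e-08 = 1.52e-08.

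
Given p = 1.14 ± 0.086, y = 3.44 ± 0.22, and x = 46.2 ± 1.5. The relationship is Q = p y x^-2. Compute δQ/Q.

Relative error in a monomial: (δQ/Q)² = Σ (nᵢ · δxᵢ/xᵢ)².
  (1·δp/p)² = (1×0.0754)² = 0.00569;  (1·δy/y)² = (1×0.0640)² = 0.00409;  (-2·δx/x)² = (-2×0.0325)² = 0.00422
δQ/Q = √(0.0140) = 0.118

0.118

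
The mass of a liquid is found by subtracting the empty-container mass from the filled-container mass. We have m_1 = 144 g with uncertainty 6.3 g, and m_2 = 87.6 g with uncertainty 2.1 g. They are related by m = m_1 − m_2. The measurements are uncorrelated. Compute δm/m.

Each term contributes (cᵢ δxᵢ)² to (δm)²:
  (δm_1)² = 39.7;  (δm_2)² = 4.41
δm = √(44.1) = 6.64 g
m = 56.4 g, so δm/m = 6.64/56.4 = 0.118.

0.118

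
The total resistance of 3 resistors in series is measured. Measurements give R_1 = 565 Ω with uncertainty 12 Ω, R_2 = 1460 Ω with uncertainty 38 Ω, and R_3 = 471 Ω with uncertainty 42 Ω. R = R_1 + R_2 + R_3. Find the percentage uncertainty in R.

Sums and differences: (δR)² = Σ (cᵢ δxᵢ)².
  (δR_1)² = 144;  (δR_2)² = 1440;  (δR_3)² = 1760
δR = √(3350) = 57.9 Ω
R = 2500 Ω, so δR/R = 57.9/2500 = 0.0232.

2.32%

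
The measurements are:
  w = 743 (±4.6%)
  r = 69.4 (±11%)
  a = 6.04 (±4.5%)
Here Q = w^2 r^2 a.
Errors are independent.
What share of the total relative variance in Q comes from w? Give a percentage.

(δQ/Q)² = (2·δw/w)² + (2·δr/r)² + (1·δa/a)²
  w term: (2×0.0460)² = 0.00846
  r term: (2×0.110)² = 0.0484
  a term: (1×0.0450)² = 0.00202
Total = 0.0589. Share from w = 0.00846/0.0589 = 0.144.

14.4%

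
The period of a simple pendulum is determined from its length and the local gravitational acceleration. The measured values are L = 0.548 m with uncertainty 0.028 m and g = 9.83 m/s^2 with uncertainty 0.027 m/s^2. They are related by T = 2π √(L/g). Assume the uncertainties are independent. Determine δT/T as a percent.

Products/powers → add relative errors in quadrature, weighted by exponent:
  (½·δL/L)² = (0.5×0.0511)² = 0.000653;  (−½·δg/g)² = (-0.5×0.00275)² = 1.89e-06
δT/T = √(0.000655) = 0.0256

2.56%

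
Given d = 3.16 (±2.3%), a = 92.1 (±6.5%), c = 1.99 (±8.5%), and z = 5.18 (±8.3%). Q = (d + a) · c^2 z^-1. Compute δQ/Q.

0.199

Let u = d + a = 95.3. δu = √(δd² + δa²) = √(0.00528 + 35.8) = 5.99, so δu/u = 0.0628.
Q is then a monomial in u, c, z:
δQ/Q = √((δu/u)² + (2·δc/c)² + (-1·δz/z)²) = √(0.00395 + 0.0289 + 0.00689) = 0.199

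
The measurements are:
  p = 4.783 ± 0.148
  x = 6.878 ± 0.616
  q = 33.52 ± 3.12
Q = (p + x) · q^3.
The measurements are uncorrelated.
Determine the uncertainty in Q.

1.25e+05

Let u = p + x = 11.66. δu = √(δp² + δx²) = √(0.0219 + 0.379) = 0.634, so δu/u = 0.0543.
Q is then a monomial in u, q:
δQ/Q = √((δu/u)² + (3·δq/q)²) = √(0.00295 + 0.0780) = 0.284
Q = 439200, so δQ = 0.284 × 439200 = 1.25e+05.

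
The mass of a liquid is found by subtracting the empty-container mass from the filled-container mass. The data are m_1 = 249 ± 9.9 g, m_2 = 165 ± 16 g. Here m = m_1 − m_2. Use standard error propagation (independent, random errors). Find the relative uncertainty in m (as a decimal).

0.224

m is a linear combination, so absolute uncertainties add in quadrature:
  (δm_1)² = 98.0;  (δm_2)² = 256
δm = √(354) = 18.8 g
m = 84.0 g, so δm/m = 18.8/84.0 = 0.224.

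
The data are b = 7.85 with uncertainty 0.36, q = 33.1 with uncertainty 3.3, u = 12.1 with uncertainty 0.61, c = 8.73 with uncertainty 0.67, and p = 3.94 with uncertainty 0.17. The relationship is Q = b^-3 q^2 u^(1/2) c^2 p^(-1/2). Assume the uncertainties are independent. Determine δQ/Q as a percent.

Each factor contributes (exponent × relative error)² to (δQ/Q)²:
  (-3·δb/b)² = (-3×0.0459)² = 0.0189;  (2·δq/q)² = (2×0.0997)² = 0.0398;  (½·δu/u)² = (0.5×0.0504)² = 0.000635;  (2·δc/c)² = (2×0.0767)² = 0.0236;  (−½·δp/p)² = (-0.5×0.0431)² = 0.000465
δQ/Q = √(0.0833) = 0.289

28.9%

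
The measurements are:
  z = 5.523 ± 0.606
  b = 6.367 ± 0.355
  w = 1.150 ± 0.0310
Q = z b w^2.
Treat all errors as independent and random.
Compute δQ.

Each factor contributes (exponent × relative error)² to (δQ/Q)²:
  (1·δz/z)² = (1×0.110)² = 0.0120;  (1·δb/b)² = (1×0.0558)² = 0.00311;  (2·δw/w)² = (2×0.0270)² = 0.00291
δQ/Q = √(0.0181) = 0.134
Q = 46.51, so δQ = 0.134 × 46.51 = 6.25.

6.25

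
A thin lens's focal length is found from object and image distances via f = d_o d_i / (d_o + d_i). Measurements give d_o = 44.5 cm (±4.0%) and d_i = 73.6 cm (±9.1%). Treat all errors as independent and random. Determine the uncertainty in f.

∂f/∂d_o = (d_i/(d_o+d_i))² = 0.388;  ∂f/∂d_i = (d_o/(d_o+d_i))² = 0.142
δf = √((∂f/∂d_o · δd_o)² + (∂f/∂d_i · δd_i)²) = √(0.478 + 0.904) = 1.18 cm

1.18 cm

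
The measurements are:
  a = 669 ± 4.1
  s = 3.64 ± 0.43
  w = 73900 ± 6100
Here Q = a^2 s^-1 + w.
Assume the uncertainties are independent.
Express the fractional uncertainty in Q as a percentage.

8.04%

Let p = a^2·s^-1 = 1.23e+05. δp/p = √((2·δa/a)² + (-1·δs/s)²) = √(0.000150 + 0.0140) = 0.119, so δp = 14600.
Q = p + w: δQ = √(δp² + δw²) = √(2.13e+08 + 3.72e+07) = 15800
Q = 1.97e+05, so δQ/Q = 15800/1.97e+05 = 0.0804.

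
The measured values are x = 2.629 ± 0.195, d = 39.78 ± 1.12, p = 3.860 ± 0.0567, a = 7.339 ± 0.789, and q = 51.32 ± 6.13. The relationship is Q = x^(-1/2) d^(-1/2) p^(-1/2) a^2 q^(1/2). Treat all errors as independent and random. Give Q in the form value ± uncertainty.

Relative error in a monomial: (δQ/Q)² = Σ (nᵢ · δxᵢ/xᵢ)².
  (−½·δx/x)² = (-0.5×0.0742)² = 0.00138;  (−½·δd/d)² = (-0.5×0.0282)² = 0.000198;  (−½·δp/p)² = (-0.5×0.0147)² = 5.39e-05;  (2·δa/a)² = (2×0.108)² = 0.0462;  (½·δq/q)² = (0.5×0.119)² = 0.00357
δQ/Q = √(0.0514) = 0.227
Q = 19.20, so δQ = 0.227 × 19.20 = 4.35.

19.20 ± 4.35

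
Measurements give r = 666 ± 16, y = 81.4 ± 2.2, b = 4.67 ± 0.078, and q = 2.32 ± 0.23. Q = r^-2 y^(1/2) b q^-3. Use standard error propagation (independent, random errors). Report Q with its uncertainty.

(7.61 ± 2.30) × 10^-6

Q is a product of powers, so relative uncertainties combine in quadrature:
  (-2·δr/r)² = (-2×0.0240)² = 0.00231;  (½·δy/y)² = (0.5×0.0270)² = 0.000183;  (1·δb/b)² = (1×0.0167)² = 0.000279;  (-3·δq/q)² = (-3×0.0991)² = 0.0885
δQ/Q = √(0.0912) = 0.302
Q = 7.61e-06, so δQ = 0.302 × 7.61e-06 = 2.3e-06.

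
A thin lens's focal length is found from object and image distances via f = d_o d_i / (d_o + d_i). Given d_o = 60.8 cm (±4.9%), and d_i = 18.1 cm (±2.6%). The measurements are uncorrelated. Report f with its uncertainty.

∂f/∂d_o = (d_i/(d_o+d_i))² = 0.0526;  ∂f/∂d_i = (d_o/(d_o+d_i))² = 0.594
δf = √((∂f/∂d_o · δd_o)² + (∂f/∂d_i · δd_i)²) = √(0.0246 + 0.0781) = 0.320 cm
f = 13.9 cm.

13.9 ± 0.320 cm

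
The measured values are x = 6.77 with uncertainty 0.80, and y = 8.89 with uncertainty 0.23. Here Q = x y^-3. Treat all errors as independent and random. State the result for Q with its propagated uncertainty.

Products/powers → add relative errors in quadrature, weighted by exponent:
  (1·δx/x)² = (1×0.118)² = 0.0140;  (-3·δy/y)² = (-3×0.0259)² = 0.00602
δQ/Q = √(0.0200) = 0.141
Q = 0.00964, so δQ = 0.141 × 0.00964 = 0.00136.

0.00964 ± 0.00136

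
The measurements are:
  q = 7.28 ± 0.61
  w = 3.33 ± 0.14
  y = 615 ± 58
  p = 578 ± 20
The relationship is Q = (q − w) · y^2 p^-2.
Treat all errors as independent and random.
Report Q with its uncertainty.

4.47 ± 1.14

Let u = q − w = 3.95. δu = √(δq² + δw²) = √(0.372 + 0.0196) = 0.626, so δu/u = 0.158.
Q is then a monomial in u, y, p:
δQ/Q = √((δu/u)² + (2·δy/y)² + (-2·δp/p)²) = √(0.0251 + 0.0356 + 0.00479) = 0.256
Q = 4.47, so δQ = 0.256 × 4.47 = 1.14.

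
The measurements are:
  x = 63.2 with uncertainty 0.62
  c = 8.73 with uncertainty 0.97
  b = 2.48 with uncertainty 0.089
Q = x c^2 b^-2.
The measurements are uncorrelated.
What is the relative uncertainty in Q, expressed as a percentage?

Products/powers → add relative errors in quadrature, weighted by exponent:
  (1·δx/x)² = (1×0.00981)² = 9.62e-05;  (2·δc/c)² = (2×0.111)² = 0.0494;  (-2·δb/b)² = (-2×0.0359)² = 0.00515
δQ/Q = √(0.0546) = 0.234

23.4%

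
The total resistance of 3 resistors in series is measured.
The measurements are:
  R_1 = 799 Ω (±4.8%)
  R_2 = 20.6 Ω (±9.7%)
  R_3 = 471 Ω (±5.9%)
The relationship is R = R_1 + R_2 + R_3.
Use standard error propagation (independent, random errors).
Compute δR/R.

Sums and differences: (δR)² = Σ (cᵢ δxᵢ)².
  (δR_1)² = 1470;  (δR_2)² = 3.99;  (δR_3)² = 772
δR = √(2250) = 47.4 Ω
R = 1290 Ω, so δR/R = 47.4/1290 = 0.0367.

0.0367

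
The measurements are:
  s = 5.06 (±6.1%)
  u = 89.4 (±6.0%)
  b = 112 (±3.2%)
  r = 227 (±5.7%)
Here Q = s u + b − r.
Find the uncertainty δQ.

41.0

Let p = s·u = 452. δp/p = √((1·δs/s)² + (1·δu/u)²) = √(0.00372 + 0.00360) = 0.0856, so δp = 38.7.
Q = p + b − r: δQ = √(δp² + δb² + δr²) = √(1500 + 12.8 + 167) = 41.0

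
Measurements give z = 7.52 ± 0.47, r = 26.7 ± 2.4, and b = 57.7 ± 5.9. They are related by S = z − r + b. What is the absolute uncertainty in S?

6.39

S is a linear combination, so absolute uncertainties add in quadrature:
  (δz)² = 0.221;  (δr)² = 5.76;  (δb)² = 34.8
δS = √(40.8) = 6.39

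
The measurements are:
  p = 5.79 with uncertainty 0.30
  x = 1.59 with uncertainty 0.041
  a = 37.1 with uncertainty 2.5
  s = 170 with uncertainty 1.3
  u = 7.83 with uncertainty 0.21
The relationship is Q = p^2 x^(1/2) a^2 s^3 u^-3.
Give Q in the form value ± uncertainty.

(5.95 ± 1.13) × 10^8

Relative error in a monomial: (δQ/Q)² = Σ (nᵢ · δxᵢ/xᵢ)².
  (2·δp/p)² = (2×0.0518)² = 0.0107;  (½·δx/x)² = (0.5×0.0258)² = 0.000166;  (2·δa/a)² = (2×0.0674)² = 0.0182;  (3·δs/s)² = (3×0.00765)² = 0.000526;  (-3·δu/u)² = (-3×0.0268)² = 0.00647
δQ/Q = √(0.0361) = 0.190
Q = 5.95e+08, so δQ = 0.190 × 5.95e+08 = 1.13e+08.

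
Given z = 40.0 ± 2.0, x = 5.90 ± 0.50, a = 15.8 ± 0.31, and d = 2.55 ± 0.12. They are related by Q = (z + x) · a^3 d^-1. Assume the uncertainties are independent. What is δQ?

6230

Let u = z + x = 45.9. δu = √(δz² + δx²) = √(4.00 + 0.250) = 2.06, so δu/u = 0.0449.
Q is then a monomial in u, a, d:
δQ/Q = √((δu/u)² + (3·δa/a)² + (-1·δd/d)²) = √(0.00202 + 0.00346 + 0.00221) = 0.0877
Q = 71000, so δQ = 0.0877 × 71000 = 6230.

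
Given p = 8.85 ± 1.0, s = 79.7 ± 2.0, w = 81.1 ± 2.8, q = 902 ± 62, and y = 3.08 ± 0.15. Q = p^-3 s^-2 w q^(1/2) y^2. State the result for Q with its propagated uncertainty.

Products/powers → add relative errors in quadrature, weighted by exponent:
  (-3·δp/p)² = (-3×0.113)² = 0.115;  (-2·δs/s)² = (-2×0.0251)² = 0.00252;  (1·δw/w)² = (1×0.0345)² = 0.00119;  (½·δq/q)² = (0.5×0.0687)² = 0.00118;  (2·δy/y)² = (2×0.0487)² = 0.00949
δQ/Q = √(0.129) = 0.360
Q = 0.00525, so δQ = 0.360 × 0.00525 = 0.00189.

0.00525 ± 0.00189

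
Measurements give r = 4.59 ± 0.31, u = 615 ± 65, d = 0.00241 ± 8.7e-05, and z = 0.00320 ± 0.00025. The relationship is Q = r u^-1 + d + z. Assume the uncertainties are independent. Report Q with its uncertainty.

Let p = r·u^-1 = 0.00746. δp/p = √((1·δr/r)² + (-1·δu/u)²) = √(0.00456 + 0.0112) = 0.125, so δp = 0.000936.
Q = p + d + z: δQ = √(δp² + δd² + δz²) = √(8.76e-07 + 7.57e-09 + 6.25e-08) = 0.000973
Q = 0.0131.

0.0131 ± 0.000973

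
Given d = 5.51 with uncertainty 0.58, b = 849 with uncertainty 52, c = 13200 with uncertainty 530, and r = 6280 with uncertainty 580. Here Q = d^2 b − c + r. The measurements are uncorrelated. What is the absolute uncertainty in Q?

Let p = d^2·b = 25800. δp/p = √((2·δd/d)² + (1·δb/b)²) = √(0.0443 + 0.00375) = 0.219, so δp = 5650.
Q = p − c + r: δQ = √(δp² + δc² + δr²) = √(3.19e+07 + 2.81e+05 + 3.36e+05) = 5710

5710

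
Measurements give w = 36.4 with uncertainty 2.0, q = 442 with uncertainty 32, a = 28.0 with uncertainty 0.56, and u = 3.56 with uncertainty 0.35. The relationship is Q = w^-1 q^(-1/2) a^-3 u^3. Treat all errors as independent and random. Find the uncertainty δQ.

8.27e-07

Q is a product of powers, so relative uncertainties combine in quadrature:
  (-1·δw/w)² = (-1×0.0549)² = 0.00302;  (−½·δq/q)² = (-0.5×0.0724)² = 0.00131;  (-3·δa/a)² = (-3×0.0200)² = 0.00360;  (3·δu/u)² = (3×0.0983)² = 0.0870
δQ/Q = √(0.0949) = 0.308
Q = 2.69e-06, so δQ = 0.308 × 2.69e-06 = 8.27e-07.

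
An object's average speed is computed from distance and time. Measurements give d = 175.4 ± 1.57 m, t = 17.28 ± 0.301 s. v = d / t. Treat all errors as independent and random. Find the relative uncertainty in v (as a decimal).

For a monomial v ∝ d, t^-1, fractional errors add in quadrature:
  (1·δd/d)² = (1×0.00895)² = 8.01e-05;  (-1·δt/t)² = (-1×0.0174)² = 0.000303
δv/v = √(0.000384) = 0.0196

0.0196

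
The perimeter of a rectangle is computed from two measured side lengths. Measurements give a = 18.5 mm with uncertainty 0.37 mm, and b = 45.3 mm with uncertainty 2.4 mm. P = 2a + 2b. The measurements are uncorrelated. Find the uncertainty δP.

4.86 mm

Each term contributes (cᵢ δxᵢ)² to (δP)²:
  (2·δa)² = 0.548;  (2·δb)² = 23.0
δP = √(23.6) = 4.86 mm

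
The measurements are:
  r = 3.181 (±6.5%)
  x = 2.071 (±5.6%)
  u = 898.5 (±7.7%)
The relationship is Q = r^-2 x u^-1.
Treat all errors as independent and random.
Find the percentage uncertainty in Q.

16.1%

Since Q is a product/quotient, work with relative uncertainties:
  (-2·δr/r)² = (-2×0.0650)² = 0.0169;  (1·δx/x)² = (1×0.0560)² = 0.00314;  (-1·δu/u)² = (-1×0.0770)² = 0.00593
δQ/Q = √(0.0260) = 0.161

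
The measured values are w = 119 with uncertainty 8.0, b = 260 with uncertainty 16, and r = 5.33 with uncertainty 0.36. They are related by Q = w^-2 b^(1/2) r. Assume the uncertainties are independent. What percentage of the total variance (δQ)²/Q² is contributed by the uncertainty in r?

(δQ/Q)² = (-2·δw/w)² + (½·δb/b)² + (1·δr/r)²
  w term: (-2×0.0672)² = 0.0181
  b term: (0.5×0.0615)² = 0.000947
  r term: (1×0.0675)² = 0.00456
Total = 0.0236. Share from r = 0.00456/0.0236 = 0.193.

19.3%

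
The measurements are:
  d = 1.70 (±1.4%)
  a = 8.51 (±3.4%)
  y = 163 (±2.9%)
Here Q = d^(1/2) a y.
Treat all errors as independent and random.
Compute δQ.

81.8

Products/powers → add relative errors in quadrature, weighted by exponent:
  (½·δd/d)² = (0.5×0.0140)² = 4.9e-05;  (1·δa/a)² = (1×0.0340)² = 0.00116;  (1·δy/y)² = (1×0.0290)² = 0.000841
δQ/Q = √(0.00205) = 0.0452
Q = 1810, so δQ = 0.0452 × 1810 = 81.8.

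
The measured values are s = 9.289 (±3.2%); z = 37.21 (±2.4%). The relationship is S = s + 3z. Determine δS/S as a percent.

For a sum/difference, combine absolute errors in quadrature:
  (δs)² = 0.0884;  (3·δz)² = 7.18
δS = √(7.27) = 2.70
S = 120.9, so δS/S = 2.70/120.9 = 0.0223.

2.23%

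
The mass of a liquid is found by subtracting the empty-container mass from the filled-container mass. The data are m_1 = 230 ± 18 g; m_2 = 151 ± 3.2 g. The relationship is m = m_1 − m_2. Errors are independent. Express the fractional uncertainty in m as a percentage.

For a sum/difference, combine absolute errors in quadrature:
  (δm_1)² = 324;  (δm_2)² = 10.2
δm = √(334) = 18.3 g
m = 79.0 g, so δm/m = 18.3/79.0 = 0.231.

23.1%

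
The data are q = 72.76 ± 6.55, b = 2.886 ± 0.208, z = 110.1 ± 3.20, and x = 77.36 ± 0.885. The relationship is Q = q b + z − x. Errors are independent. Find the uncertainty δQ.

24.4

Let p = q·b = 210.0. δp/p = √((1·δq/q)² + (1·δb/b)²) = √(0.00810 + 0.00519) = 0.115, so δp = 24.2.
Q = p + z − x: δQ = √(δp² + δz² + δx²) = √(586 + 10.2 + 0.783) = 24.4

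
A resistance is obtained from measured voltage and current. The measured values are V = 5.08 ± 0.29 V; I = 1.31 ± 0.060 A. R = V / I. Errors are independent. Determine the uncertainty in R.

0.284 Ω

Since R is a product/quotient, work with relative uncertainties:
  (1·δV/V)² = (1×0.0571)² = 0.00326;  (-1·δI/I)² = (-1×0.0458)² = 0.00210
δR/R = √(0.00536) = 0.0732
R = 3.88 Ω, so δR = 0.0732 × 3.88 = 0.284 Ω.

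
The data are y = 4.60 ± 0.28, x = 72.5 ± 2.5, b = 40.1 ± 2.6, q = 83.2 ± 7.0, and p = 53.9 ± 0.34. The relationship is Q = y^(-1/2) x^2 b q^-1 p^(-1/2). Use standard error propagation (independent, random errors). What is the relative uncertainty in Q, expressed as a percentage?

13.0%

Q is a product of powers, so relative uncertainties combine in quadrature:
  (−½·δy/y)² = (-0.5×0.0609)² = 0.000926;  (2·δx/x)² = (2×0.0345)² = 0.00476;  (1·δb/b)² = (1×0.0648)² = 0.00420;  (-1·δq/q)² = (-1×0.0841)² = 0.00708;  (−½·δp/p)² = (-0.5×0.00631)² = 9.95e-06
δQ/Q = √(0.0170) = 0.130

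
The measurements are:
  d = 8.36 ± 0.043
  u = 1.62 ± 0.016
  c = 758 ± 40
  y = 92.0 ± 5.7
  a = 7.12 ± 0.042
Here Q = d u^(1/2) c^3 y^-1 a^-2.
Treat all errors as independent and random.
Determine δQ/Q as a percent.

Relative error in a monomial: (δQ/Q)² = Σ (nᵢ · δxᵢ/xᵢ)².
  (1·δd/d)² = (1×0.00514)² = 2.65e-05;  (½·δu/u)² = (0.5×0.00988)² = 2.44e-05;  (3·δc/c)² = (3×0.0528)² = 0.0251;  (-1·δy/y)² = (-1×0.0620)² = 0.00384;  (-2·δa/a)² = (-2×0.00590)² = 0.000139
δQ/Q = √(0.0291) = 0.171

17.1%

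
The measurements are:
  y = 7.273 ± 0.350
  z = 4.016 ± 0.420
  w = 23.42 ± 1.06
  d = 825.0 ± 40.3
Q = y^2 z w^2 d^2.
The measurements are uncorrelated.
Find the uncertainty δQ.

Q is a product of powers, so relative uncertainties combine in quadrature:
  (2·δy/y)² = (2×0.0481)² = 0.00926;  (1·δz/z)² = (1×0.105)² = 0.0109;  (2·δw/w)² = (2×0.0453)² = 0.00819;  (2·δd/d)² = (2×0.0488)² = 0.00954
δQ/Q = √(0.0379) = 0.195
Q = 7.931e+10, so δQ = 0.195 × 7.931e+10 = 1.54e+10.

1.54e+10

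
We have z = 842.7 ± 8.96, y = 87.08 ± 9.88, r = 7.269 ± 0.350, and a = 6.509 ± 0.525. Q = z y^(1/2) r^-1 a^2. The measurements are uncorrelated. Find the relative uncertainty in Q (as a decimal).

Relative error in a monomial: (δQ/Q)² = Σ (nᵢ · δxᵢ/xᵢ)².
  (1·δz/z)² = (1×0.0106)² = 0.000113;  (½·δy/y)² = (0.5×0.113)² = 0.00322;  (-1·δr/r)² = (-1×0.0481)² = 0.00232;  (2·δa/a)² = (2×0.0807)² = 0.0260
δQ/Q = √(0.0317) = 0.178

0.178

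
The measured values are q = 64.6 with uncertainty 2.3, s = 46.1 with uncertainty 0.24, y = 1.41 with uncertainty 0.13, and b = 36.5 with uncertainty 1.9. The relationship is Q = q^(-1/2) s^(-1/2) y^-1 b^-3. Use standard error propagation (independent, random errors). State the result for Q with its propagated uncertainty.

(2.67 ± 0.487) × 10^-7

Each factor contributes (exponent × relative error)² to (δQ/Q)²:
  (−½·δq/q)² = (-0.5×0.0356)² = 0.000317;  (−½·δs/s)² = (-0.5×0.00521)² = 6.78e-06;  (-1·δy/y)² = (-1×0.0922)² = 0.00850;  (-3·δb/b)² = (-3×0.0521)² = 0.0244
δQ/Q = √(0.0332) = 0.182
Q = 2.67e-07, so δQ = 0.182 × 2.67e-07 = 4.87e-08.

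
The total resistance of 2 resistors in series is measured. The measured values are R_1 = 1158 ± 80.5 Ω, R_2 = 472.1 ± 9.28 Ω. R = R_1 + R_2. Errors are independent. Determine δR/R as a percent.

4.97%

Sums and differences: (δR)² = Σ (cᵢ δxᵢ)².
  (δR_1)² = 6480;  (δR_2)² = 86.1
δR = √(6570) = 81.0 Ω
R = 1630 Ω, so δR/R = 81.0/1630 = 0.0497.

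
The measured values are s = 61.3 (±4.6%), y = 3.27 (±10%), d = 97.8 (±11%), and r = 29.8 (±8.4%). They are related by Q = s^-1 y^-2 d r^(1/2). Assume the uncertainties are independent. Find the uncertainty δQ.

Each factor contributes (exponent × relative error)² to (δQ/Q)²:
  (-1·δs/s)² = (-1×0.0460)² = 0.00212;  (-2·δy/y)² = (-2×0.100)² = 0.0400;  (1·δd/d)² = (1×0.110)² = 0.0121;  (½·δr/r)² = (0.5×0.0840)² = 0.00176
δQ/Q = √(0.0560) = 0.237
Q = 0.814, so δQ = 0.237 × 0.814 = 0.193.

0.193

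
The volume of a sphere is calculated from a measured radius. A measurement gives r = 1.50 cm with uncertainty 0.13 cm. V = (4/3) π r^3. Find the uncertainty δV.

3.68 cm^3

Relative error in a monomial: (δV/V)² = Σ (nᵢ · δxᵢ/xᵢ)².
  (3·δr/r)² = (3×0.0867)² = 0.0676
δV/V = √(0.0676) = 0.260
V = 14.1 cm^3, so δV = 0.260 × 14.1 = 3.68 cm^3.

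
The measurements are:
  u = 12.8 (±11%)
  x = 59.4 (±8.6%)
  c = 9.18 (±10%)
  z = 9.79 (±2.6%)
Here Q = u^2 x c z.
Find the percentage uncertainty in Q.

25.8%

For a monomial Q ∝ u^2, x, c, z, fractional errors add in quadrature:
  (2·δu/u)² = (2×0.110)² = 0.0484;  (1·δx/x)² = (1×0.0860)² = 0.00740;  (1·δc/c)² = (1×0.100)² = 0.0100;  (1·δz/z)² = (1×0.0260)² = 0.000676
δQ/Q = √(0.0665) = 0.258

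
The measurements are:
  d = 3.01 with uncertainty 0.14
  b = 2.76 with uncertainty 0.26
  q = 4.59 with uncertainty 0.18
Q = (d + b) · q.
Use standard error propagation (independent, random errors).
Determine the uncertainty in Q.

Let u = d + b = 5.77. δu = √(δd² + δb²) = √(0.0196 + 0.0676) = 0.295, so δu/u = 0.0512.
Q is then a monomial in u, q:
δQ/Q = √((δu/u)² + (1·δq/q)²) = √(0.00262 + 0.00154) = 0.0645
Q = 26.5, so δQ = 0.0645 × 26.5 = 1.71.

1.71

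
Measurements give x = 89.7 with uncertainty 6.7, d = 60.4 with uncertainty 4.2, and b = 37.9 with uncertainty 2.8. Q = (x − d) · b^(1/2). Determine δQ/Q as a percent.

Let u = x − d = 29.3. δu = √(δx² + δd²) = √(44.9 + 17.6) = 7.91, so δu/u = 0.270.
Q is then a monomial in u, b:
δQ/Q = √((δu/u)² + (½·δb/b)²) = √(0.0728 + 0.00136) = 0.272

27.2%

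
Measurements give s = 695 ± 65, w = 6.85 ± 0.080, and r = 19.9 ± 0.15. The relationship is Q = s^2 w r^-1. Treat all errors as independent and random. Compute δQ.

31200

Relative error in a monomial: (δQ/Q)² = Σ (nᵢ · δxᵢ/xᵢ)².
  (2·δs/s)² = (2×0.0935)² = 0.0350;  (1·δw/w)² = (1×0.0117)² = 0.000136;  (-1·δr/r)² = (-1×0.00754)² = 5.68e-05
δQ/Q = √(0.0352) = 0.188
Q = 1.66e+05, so δQ = 0.188 × 1.66e+05 = 31200.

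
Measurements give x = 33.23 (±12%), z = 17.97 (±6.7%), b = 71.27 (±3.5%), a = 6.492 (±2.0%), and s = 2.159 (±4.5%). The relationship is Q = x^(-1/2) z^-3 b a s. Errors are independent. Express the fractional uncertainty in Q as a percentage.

21.8%

Relative error in a monomial: (δQ/Q)² = Σ (nᵢ · δxᵢ/xᵢ)².
  (−½·δx/x)² = (-0.5×0.120)² = 0.00360;  (-3·δz/z)² = (-3×0.0670)² = 0.0404;  (1·δb/b)² = (1×0.0350)² = 0.00123;  (1·δa/a)² = (1×0.0200)² = 0.000400;  (1·δs/s)² = (1×0.0450)² = 0.00202
δQ/Q = √(0.0477) = 0.218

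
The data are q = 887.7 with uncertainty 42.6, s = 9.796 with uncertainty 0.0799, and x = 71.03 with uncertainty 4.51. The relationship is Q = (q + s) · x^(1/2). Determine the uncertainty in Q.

Let u = q + s = 897.5. δu = √(δq² + δs²) = √(1810 + 0.00638) = 42.6, so δu/u = 0.0475.
Q is then a monomial in u, x:
δQ/Q = √((δu/u)² + (½·δx/x)²) = √(0.00225 + 0.00101) = 0.0571
Q = 7564, so δQ = 0.0571 × 7564 = 432.

432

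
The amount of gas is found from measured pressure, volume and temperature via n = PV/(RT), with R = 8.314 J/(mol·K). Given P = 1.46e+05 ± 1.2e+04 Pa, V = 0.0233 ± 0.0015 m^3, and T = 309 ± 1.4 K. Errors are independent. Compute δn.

Since n is a product/quotient, work with relative uncertainties:
  (1·δP/P)² = (1×0.0822)² = 0.00676;  (1·δV/V)² = (1×0.0644)² = 0.00414;  (-1·δT/T)² = (-1×0.00453)² = 2.05e-05
δn/n = √(0.0109) = 0.105
n = 1.32 mol, so δn = 0.105 × 1.32 = 0.138 mol.

0.138 mol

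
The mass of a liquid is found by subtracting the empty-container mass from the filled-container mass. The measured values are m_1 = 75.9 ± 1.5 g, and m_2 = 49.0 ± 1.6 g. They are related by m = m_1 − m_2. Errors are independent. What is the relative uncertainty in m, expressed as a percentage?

m is a linear combination, so absolute uncertainties add in quadrature:
  (δm_1)² = 2.25;  (δm_2)² = 2.56
δm = √(4.81) = 2.19 g
m = 26.9 g, so δm/m = 2.19/26.9 = 0.0815.

8.15%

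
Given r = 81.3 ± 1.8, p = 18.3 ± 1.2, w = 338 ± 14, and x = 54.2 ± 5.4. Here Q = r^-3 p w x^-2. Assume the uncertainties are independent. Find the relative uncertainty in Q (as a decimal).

0.224

Products/powers → add relative errors in quadrature, weighted by exponent:
  (-3·δr/r)² = (-3×0.0221)² = 0.00441;  (1·δp/p)² = (1×0.0656)² = 0.00430;  (1·δw/w)² = (1×0.0414)² = 0.00172;  (-2·δx/x)² = (-2×0.0996)² = 0.0397
δQ/Q = √(0.0501) = 0.224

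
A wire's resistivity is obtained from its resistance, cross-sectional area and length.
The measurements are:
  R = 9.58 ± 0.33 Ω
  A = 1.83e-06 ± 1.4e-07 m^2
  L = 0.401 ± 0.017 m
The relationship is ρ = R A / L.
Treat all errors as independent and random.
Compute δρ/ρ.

For a monomial ρ ∝ R, A, L^-1, fractional errors add in quadrature:
  (1·δR/R)² = (1×0.0344)² = 0.00119;  (1·δA/A)² = (1×0.0765)² = 0.00585;  (-1·δL/L)² = (-1×0.0424)² = 0.00180
δρ/ρ = √(0.00884) = 0.0940

0.0940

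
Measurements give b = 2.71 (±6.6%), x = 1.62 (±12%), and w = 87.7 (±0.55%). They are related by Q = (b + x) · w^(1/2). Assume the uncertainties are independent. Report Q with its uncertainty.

40.5 ± 2.48

Let u = b + x = 4.33. δu = √(δb² + δx²) = √(0.0320 + 0.0378) = 0.264, so δu/u = 0.0610.
Q is then a monomial in u, w:
δQ/Q = √((δu/u)² + (½·δw/w)²) = √(0.00372 + 7.56e-06) = 0.0611
Q = 40.5, so δQ = 0.0611 × 40.5 = 2.48.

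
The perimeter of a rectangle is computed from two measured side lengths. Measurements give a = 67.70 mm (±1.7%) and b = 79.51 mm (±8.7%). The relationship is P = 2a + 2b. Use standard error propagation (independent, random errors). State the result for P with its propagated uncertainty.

For a sum/difference, combine absolute errors in quadrature:
  (2·δa)² = 5.30;  (2·δb)² = 191
δP = √(197) = 14.0 mm
P = 294.4 mm.

294.4 ± 14.0 mm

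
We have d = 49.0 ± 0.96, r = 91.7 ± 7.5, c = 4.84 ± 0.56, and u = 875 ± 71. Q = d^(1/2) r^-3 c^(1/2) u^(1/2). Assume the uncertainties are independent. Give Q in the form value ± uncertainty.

0.000591 ± 0.000151

Relative error in a monomial: (δQ/Q)² = Σ (nᵢ · δxᵢ/xᵢ)².
  (½·δd/d)² = (0.5×0.0196)² = 9.6e-05;  (-3·δr/r)² = (-3×0.0818)² = 0.0602;  (½·δc/c)² = (0.5×0.116)² = 0.00335;  (½·δu/u)² = (0.5×0.0811)² = 0.00165
δQ/Q = √(0.0653) = 0.256
Q = 0.000591, so δQ = 0.256 × 0.000591 = 0.000151.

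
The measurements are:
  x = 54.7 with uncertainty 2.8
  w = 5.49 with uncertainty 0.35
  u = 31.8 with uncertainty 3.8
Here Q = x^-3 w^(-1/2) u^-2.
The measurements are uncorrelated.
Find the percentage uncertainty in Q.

Since Q is a product/quotient, work with relative uncertainties:
  (-3·δx/x)² = (-3×0.0512)² = 0.0236;  (−½·δw/w)² = (-0.5×0.0638)² = 0.00102;  (-2·δu/u)² = (-2×0.119)² = 0.0571
δQ/Q = √(0.0817) = 0.286

28.6%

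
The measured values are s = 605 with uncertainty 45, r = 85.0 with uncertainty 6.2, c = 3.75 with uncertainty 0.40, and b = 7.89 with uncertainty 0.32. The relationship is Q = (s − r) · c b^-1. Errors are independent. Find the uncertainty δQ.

Let u = s − r = 520. δu = √(δs² + δr²) = √(2020 + 38.4) = 45.4, so δu/u = 0.0874.
Q is then a monomial in u, c, b:
δQ/Q = √((δu/u)² + (1·δc/c)² + (-1·δb/b)²) = √(0.00763 + 0.0114 + 0.00164) = 0.144
Q = 247, so δQ = 0.144 × 247 = 35.5.

35.5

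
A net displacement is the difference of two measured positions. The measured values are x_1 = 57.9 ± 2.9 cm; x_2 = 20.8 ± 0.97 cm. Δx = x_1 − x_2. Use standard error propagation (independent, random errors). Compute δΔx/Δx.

0.0824

Δx is a linear combination, so absolute uncertainties add in quadrature:
  (δx_1)² = 8.41;  (δx_2)² = 0.941
δΔx = √(9.35) = 3.06 cm
Δx = 37.1 cm, so δΔx/Δx = 3.06/37.1 = 0.0824.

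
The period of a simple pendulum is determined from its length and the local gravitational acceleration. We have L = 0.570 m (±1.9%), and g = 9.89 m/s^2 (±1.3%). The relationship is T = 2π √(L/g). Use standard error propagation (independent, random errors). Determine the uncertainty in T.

Relative error in a monomial: (δT/T)² = Σ (nᵢ · δxᵢ/xᵢ)².
  (½·δL/L)² = (0.5×0.0190)² = 9.02e-05;  (−½·δg/g)² = (-0.5×0.0130)² = 4.23e-05
δT/T = √(0.000133) = 0.0115
T = 1.51 s, so δT = 0.0115 × 1.51 = 0.0174 s.

0.0174 s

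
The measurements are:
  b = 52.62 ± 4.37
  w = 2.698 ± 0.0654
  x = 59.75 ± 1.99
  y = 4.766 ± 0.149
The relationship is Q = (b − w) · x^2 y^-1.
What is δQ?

Let u = b − w = 49.92. δu = √(δb² + δw²) = √(19.1 + 0.00428) = 4.37, so δu/u = 0.0875.
Q is then a monomial in u, x, y:
δQ/Q = √((δu/u)² + (2·δx/x)² + (-1·δy/y)²) = √(0.00766 + 0.00444 + 0.000977) = 0.114
Q = 37400, so δQ = 0.114 × 37400 = 4280.

4280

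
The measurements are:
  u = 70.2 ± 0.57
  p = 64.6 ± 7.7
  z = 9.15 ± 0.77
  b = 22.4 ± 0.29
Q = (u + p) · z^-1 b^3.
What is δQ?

18000

Let w = u + p = 135. δw = √(δu² + δp²) = √(0.325 + 59.3) = 7.72, so δw/w = 0.0573.
Q is then a monomial in w, z, b:
δQ/Q = √((δw/w)² + (-1·δz/z)² + (3·δb/b)²) = √(0.00328 + 0.00708 + 0.00151) = 0.109
Q = 1.66e+05, so δQ = 0.109 × 1.66e+05 = 18000.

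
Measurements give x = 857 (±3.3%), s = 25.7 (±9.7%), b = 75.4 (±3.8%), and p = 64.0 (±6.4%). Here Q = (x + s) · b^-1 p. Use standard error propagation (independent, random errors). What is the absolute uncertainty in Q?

60.8

Let u = x + s = 883. δu = √(δx² + δs²) = √(800 + 6.21) = 28.4, so δu/u = 0.0322.
Q is then a monomial in u, b, p:
δQ/Q = √((δu/u)² + (-1·δb/b)² + (1·δp/p)²) = √(0.00103 + 0.00144 + 0.00410) = 0.0811
Q = 749, so δQ = 0.0811 × 749 = 60.8.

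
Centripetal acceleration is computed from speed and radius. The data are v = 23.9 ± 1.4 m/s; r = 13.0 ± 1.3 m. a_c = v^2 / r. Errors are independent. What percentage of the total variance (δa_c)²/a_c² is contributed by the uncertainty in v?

(δa_c/a_c)² = (2·δv/v)² + (-1·δr/r)²
  v term: (2×0.0586)² = 0.0137
  r term: (-1×0.100)² = 0.0100
Total = 0.0237. Share from v = 0.0137/0.0237 = 0.579.

57.9%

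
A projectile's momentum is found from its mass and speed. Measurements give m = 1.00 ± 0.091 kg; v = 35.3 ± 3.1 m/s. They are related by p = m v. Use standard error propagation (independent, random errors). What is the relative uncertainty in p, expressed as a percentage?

Products/powers → add relative errors in quadrature, weighted by exponent:
  (1·δm/m)² = (1×0.0910)² = 0.00828;  (1·δv/v)² = (1×0.0878)² = 0.00771
δp/p = √(0.0160) = 0.126

12.6%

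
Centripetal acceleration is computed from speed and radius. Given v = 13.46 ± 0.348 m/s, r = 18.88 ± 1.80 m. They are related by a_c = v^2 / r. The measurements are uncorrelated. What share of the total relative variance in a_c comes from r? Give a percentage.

77.3%

(δa_c/a_c)² = (2·δv/v)² + (-1·δr/r)²
  v term: (2×0.0259)² = 0.00267
  r term: (-1×0.0953)² = 0.00909
Total = 0.0118. Share from r = 0.00909/0.0118 = 0.773.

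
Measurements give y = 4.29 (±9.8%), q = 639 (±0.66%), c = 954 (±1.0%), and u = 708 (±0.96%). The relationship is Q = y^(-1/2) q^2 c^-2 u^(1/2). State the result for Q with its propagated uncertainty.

5.76 ± 0.316

Relative error in a monomial: (δQ/Q)² = Σ (nᵢ · δxᵢ/xᵢ)².
  (−½·δy/y)² = (-0.5×0.0980)² = 0.00240;  (2·δq/q)² = (2×0.00660)² = 0.000174;  (-2·δc/c)² = (-2×0.0100)² = 0.000400;  (½·δu/u)² = (0.5×0.00960)² = 2.3e-05
δQ/Q = √(0.00300) = 0.0548
Q = 5.76, so δQ = 0.0548 × 5.76 = 0.316.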